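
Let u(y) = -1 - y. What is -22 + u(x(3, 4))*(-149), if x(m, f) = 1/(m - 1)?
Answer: 403/2 ≈ 201.50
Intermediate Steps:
x(m, f) = 1/(-1 + m)
-22 + u(x(3, 4))*(-149) = -22 + (-1 - 1/(-1 + 3))*(-149) = -22 + (-1 - 1/2)*(-149) = -22 + (-1 - 1*½)*(-149) = -22 + (-1 - ½)*(-149) = -22 - 3/2*(-149) = -22 + 447/2 = 403/2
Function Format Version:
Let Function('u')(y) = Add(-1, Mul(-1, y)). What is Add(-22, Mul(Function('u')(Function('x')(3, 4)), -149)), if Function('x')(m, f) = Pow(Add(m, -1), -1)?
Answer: Rational(403, 2) ≈ 201.50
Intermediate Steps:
Function('x')(m, f) = Pow(Add(-1, m), -1)
Add(-22, Mul(Function('u')(Function('x')(3, 4)), -149)) = Add(-22, Mul(Add(-1, Mul(-1, Pow(Add(-1, 3), -1))), -149)) = Add(-22, Mul(Add(-1, Mul(-1, Pow(2, -1))), -149)) = Add(-22, Mul(Add(-1, Mul(-1, Rational(1, 2))), -149)) = Add(-22, Mul(Add(-1, Rational(-1, 2)), -149)) = Add(-22, Mul(Rational(-3, 2), -149)) = Add(-22, Rational(447, 2)) = Rational(403, 2)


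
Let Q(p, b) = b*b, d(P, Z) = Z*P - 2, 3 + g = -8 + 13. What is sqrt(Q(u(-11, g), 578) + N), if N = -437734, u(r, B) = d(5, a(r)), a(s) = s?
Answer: 5*I*sqrt(4146) ≈ 321.95*I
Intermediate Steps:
g = 2 (g = -3 + (-8 + 13) = -3 + 5 = 2)
d(P, Z) = -2 + P*Z (d(P, Z) = P*Z - 2 = -2 + P*Z)
u(r, B) = -2 + 5*r
Q(p, b) = b**2
sqrt(Q(u(-11, g), 578) + N) = sqrt(578**2 - 437734) = sqrt(334084 - 437734) = sqrt(-103650) = 5*I*sqrt(4146)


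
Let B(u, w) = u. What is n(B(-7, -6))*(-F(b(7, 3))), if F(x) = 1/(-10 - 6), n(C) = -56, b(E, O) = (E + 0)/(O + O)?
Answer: -7/2 ≈ -3.5000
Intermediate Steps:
b(E, O) = E/(2*O) (b(E, O) = E/((2*O)) = E*(1/(2*O)) = E/(2*O))
F(x) = -1/16 (F(x) = 1/(-16) = -1/16)
n(B(-7, -6))*(-F(b(7, 3))) = -(-56)*(-1)/16 = -56*1/16 = -7/2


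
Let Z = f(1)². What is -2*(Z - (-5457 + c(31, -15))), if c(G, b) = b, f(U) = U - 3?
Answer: -10952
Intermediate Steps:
f(U) = -3 + U
Z = 4 (Z = (-3 + 1)² = (-2)² = 4)
-2*(Z - (-5457 + c(31, -15))) = -2*(4 - (-5457 - 15)) = -2*(4 - 1*(-5472)) = -2*(4 + 5472) = -2*5476 = -10952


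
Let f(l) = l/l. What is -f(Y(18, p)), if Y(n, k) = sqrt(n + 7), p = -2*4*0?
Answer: -1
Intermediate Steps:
p = 0 (p = -8*0 = 0)
Y(n, k) = sqrt(7 + n)
f(l) = 1
-f(Y(18, p)) = -1*1 = -1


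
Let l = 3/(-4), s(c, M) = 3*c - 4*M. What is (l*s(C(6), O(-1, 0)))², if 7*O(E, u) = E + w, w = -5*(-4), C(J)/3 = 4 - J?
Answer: 91809/196 ≈ 468.41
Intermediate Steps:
C(J) = 12 - 3*J (C(J) = 3*(4 - J) = 12 - 3*J)
w = 20
O(E, u) = 20/7 + E/7 (O(E, u) = (E + 20)/7 = (20 + E)/7 = 20/7 + E/7)
s(c, M) = -4*M + 3*c
l = -¾ (l = 3*(-¼) = -¾ ≈ -0.75000)
(l*s(C(6), O(-1, 0)))² = (-3*(-4*(20/7 + (⅐)*(-1)) + 3*(12 - 3*6))/4)² = (-3*(-4*(20/7 - ⅐) + 3*(12 - 18))/4)² = (-3*(-4*19/7 + 3*(-6))/4)² = (-3*(-76/7 - 18)/4)² = (-¾*(-202/7))² = (303/14)² = 91809/196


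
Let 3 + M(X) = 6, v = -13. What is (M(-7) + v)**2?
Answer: 100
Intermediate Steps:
M(X) = 3 (M(X) = -3 + 6 = 3)
(M(-7) + v)**2 = (3 - 13)**2 = (-10)**2 = 100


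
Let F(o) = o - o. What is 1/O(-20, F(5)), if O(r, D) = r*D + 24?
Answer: 1/24 ≈ 0.041667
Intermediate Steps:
F(o) = 0
O(r, D) = 24 + D*r (O(r, D) = D*r + 24 = 24 + D*r)
1/O(-20, F(5)) = 1/(24 + 0*(-20)) = 1/(24 + 0) = 1/24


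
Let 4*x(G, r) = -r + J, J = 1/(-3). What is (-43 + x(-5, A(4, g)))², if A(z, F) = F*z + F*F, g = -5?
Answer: 17689/9 ≈ 1965.4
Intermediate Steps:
J = -⅓ ≈ -0.33333
A(z, F) = F² + F*z (A(z, F) = F*z + F² = F² + F*z)
x(G, r) = -1/12 - r/4 (x(G, r) = (-r - ⅓)/4 = (-⅓ - r)/4 = -1/12 - r/4)
(-43 + x(-5, A(4, g)))² = (-43 + (-1/12 - (-5)*(-5 + 4)/4))² = (-43 + (-1/12 - (-5)*(-1)/4))² = (-43 + (-1/12 - ¼*5))² = (-43 + (-1/12 - 5/4))² = (-43 - 4/3)² = (-133/3)² = 17689/9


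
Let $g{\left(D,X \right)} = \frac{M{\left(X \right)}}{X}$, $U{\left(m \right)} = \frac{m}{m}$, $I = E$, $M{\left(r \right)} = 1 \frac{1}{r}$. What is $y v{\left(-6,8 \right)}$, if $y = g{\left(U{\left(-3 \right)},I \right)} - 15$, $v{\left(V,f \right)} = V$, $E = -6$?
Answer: $\frac{539}{6} \approx 89.833$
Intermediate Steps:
$M{\left(r \right)} = \frac{1}{r}$
$I = -6$
$U{\left(m \right)} = 1$
$g{\left(D,X \right)} = \frac{1}{X^{2}}$ ($g{\left(D,X \right)} = \frac{1}{X X} = \frac{1}{X^{2}}$)
$y = - \frac{539}{36}$ ($y = \frac{1}{36} - 15 = - \frac{539}{36} \approx -14.972$)
$y v{\left(-6,8 \right)} = \left(- \frac{539}{36}\right) \left(-6\right) = \frac{539}{6}$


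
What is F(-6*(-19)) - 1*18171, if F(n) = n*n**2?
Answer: 1463373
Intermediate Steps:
F(n) = n**3
F(-6*(-19)) - 1*18171 = (-6*(-19))**3 - 1*18171 = 114**3 - 18171 = 1481544 - 18171 = 1463373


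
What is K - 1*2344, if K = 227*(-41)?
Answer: -11651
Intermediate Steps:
K = -9307
K - 1*2344 = -9307 - 1*2344 = -9307 - 2344 = -11651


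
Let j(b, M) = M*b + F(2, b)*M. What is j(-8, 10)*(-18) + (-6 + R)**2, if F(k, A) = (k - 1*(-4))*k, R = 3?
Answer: -711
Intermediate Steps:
F(k, A) = k*(4 + k) (F(k, A) = (k + 4)*k = (4 + k)*k = k*(4 + k))
j(b, M) = 12*M + M*b (j(b, M) = M*b + (2*(4 + 2))*M = M*b + (2*6)*M = M*b + 12*M = 12*M + M*b)
j(-8, 10)*(-18) + (-6 + R)**2 = (10*(12 - 8))*(-18) + (-6 + 3)**2 = (10*4)*(-18) + (-3)**2 = 40*(-18) + 9 = -720 + 9 = -711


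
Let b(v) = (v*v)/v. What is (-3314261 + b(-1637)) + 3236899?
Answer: -78999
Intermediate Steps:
b(v) = v (b(v) = v**2/v = v)
(-3314261 + b(-1637)) + 3236899 = (-3314261 - 1637) + 3236899 = -3315898 + 3236899 = -78999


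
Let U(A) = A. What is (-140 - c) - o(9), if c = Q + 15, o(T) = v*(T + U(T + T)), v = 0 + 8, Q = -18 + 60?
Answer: -413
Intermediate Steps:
Q = 42
v = 8
o(T) = 24*T (o(T) = 8*(T + (T + T)) = 8*(T + 2*T) = 8*(3*T) = 24*T)
c = 57 (c = 42 + 15 = 57)
(-140 - c) - o(9) = (-140 - 1*57) - 24*9 = (-140 - 57) - 1*216 = -197 - 216 = -413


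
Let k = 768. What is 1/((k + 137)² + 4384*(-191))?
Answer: -1/18319 ≈ -5.4588e-5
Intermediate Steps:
1/((k + 137)² + 4384*(-191)) = 1/((768 + 137)² + 4384*(-191)) = 1/(905² - 837344) = 1/(819025 - 837344) = 1/(-18319) = -1/18319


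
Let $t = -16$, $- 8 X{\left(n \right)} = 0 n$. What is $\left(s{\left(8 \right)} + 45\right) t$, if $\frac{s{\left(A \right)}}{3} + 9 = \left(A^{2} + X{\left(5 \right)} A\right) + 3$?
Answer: $-3504$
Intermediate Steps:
$X{\left(n \right)} = 0$ ($X{\left(n \right)} = - \frac{0 n}{8} = \left(- \frac{1}{8}\right) 0 = 0$)
$s{\left(A \right)} = -18 + 3 A^{2}$ ($s{\left(A \right)} = -27 + 3 \left(\left(A^{2} + 0 A\right) + 3\right) = -27 + 3 \left(\left(A^{2} + 0\right) + 3\right) = -27 + 3 \left(A^{2} + 3\right) = -27 + 3 \left(3 + A^{2}\right) = -27 + \left(9 + 3 A^{2}\right) = -18 + 3 A^{2}$)
$\left(s{\left(8 \right)} + 45\right) t = \left(\left(-18 + 3 \cdot 8^{2}\right) + 45\right) \left(-16\right) = \left(\left(-18 + 3 \cdot 64\right) + 45\right) \left(-16\right) = \left(\left(-18 + 192\right) + 45\right) \left(-16\right) = \left(174 + 45\right) \left(-16\right) = 219 \left(-16\right) = -3504$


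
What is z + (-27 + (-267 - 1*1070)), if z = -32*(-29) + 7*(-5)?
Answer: -471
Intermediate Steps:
z = 893 (z = 928 - 35 = 893)
z + (-27 + (-267 - 1*1070)) = 893 + (-27 + (-267 - 1*1070)) = 893 + (-27 + (-267 - 1070)) = 893 + (-27 - 1337) = 893 - 1364 = -471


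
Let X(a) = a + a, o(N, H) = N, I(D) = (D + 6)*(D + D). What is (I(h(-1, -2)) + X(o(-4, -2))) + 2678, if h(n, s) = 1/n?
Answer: 2660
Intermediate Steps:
I(D) = 2*D*(6 + D) (I(D) = (6 + D)*(2*D) = 2*D*(6 + D))
X(a) = 2*a
(I(h(-1, -2)) + X(o(-4, -2))) + 2678 = (2*(6 + 1/(-1))/(-1) + 2*(-4)) + 2678 = (2*(-1)*(6 - 1) - 8) + 2678 = (2*(-1)*5 - 8) + 2678 = (-10 - 8) + 2678 = -18 + 2678 = 2660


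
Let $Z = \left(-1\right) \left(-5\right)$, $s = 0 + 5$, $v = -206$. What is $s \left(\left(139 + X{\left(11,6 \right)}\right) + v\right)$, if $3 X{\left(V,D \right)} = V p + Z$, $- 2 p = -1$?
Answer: $- \frac{635}{2} \approx -317.5$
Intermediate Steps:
$s = 5$
$p = \frac{1}{2}$ ($p = \left(- \frac{1}{2}\right) \left(-1\right) = \frac{1}{2} \approx 0.5$)
$Z = 5$
$X{\left(V,D \right)} = \frac{5}{3} + \frac{V}{6}$ ($X{\left(V,D \right)} = \frac{V \frac{1}{2} + 5}{3} = \frac{\frac{V}{2} + 5}{3} = \frac{5 + \frac{V}{2}}{3} = \frac{5}{3} + \frac{V}{6}$)
$s \left(\left(139 + X{\left(11,6 \right)}\right) + v\right) = 5 \left(\left(139 + \left(\frac{5}{3} + \frac{1}{6} \cdot 11\right)\right) - 206\right) = 5 \left(\left(139 + \left(\frac{5}{3} + \frac{11}{6}\right)\right) - 206\right) = 5 \left(\left(139 + \frac{7}{2}\right) - 206\right) = 5 \left(\frac{285}{2} - 206\right) = 5 \left(- \frac{127}{2}\right) = - \frac{635}{2}$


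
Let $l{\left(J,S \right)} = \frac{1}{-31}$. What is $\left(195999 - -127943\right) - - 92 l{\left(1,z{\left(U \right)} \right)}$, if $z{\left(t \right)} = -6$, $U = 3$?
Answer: $\frac{10042110}{31} \approx 3.2394 \cdot 10^{5}$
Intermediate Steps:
$l{\left(J,S \right)} = - \frac{1}{31}$
$\left(195999 - -127943\right) - - 92 l{\left(1,z{\left(U \right)} \right)} = \left(195999 - -127943\right) - \left(-92\right) \left(- \frac{1}{31}\right) = \left(195999 + 127943\right) - \frac{92}{31} = 323942 - \frac{92}{31} = \frac{10042110}{31}$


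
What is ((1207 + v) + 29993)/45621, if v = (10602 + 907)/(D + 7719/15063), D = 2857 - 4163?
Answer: 204453626911/299038948713 ≈ 0.68370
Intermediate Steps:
D = -1306
v = -57786689/6554853 (v = (10602 + 907)/(-1306 + 7719/15063) = 11509/(-1306 + 7719*(1/15063)) = 11509/(-1306 + 2573/5021) = 11509/(-6554853/5021) = 11509*(-5021/6554853) = -57786689/6554853 ≈ -8.8159)
((1207 + v) + 29993)/45621 = ((1207 - 57786689/6554853) + 29993)/45621 = (7853920882/6554853 + 29993)*(1/45621) = (204453626911/6554853)*(1/45621) = 204453626911/299038948713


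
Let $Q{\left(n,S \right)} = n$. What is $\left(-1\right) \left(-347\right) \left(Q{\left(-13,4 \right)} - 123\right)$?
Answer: $-47192$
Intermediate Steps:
$\left(-1\right) \left(-347\right) \left(Q{\left(-13,4 \right)} - 123\right) = \left(-1\right) \left(-347\right) \left(-13 - 123\right) = 347 \left(-136\right) = -47192$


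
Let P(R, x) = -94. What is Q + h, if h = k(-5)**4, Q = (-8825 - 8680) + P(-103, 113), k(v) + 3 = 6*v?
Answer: 1168322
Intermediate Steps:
k(v) = -3 + 6*v
Q = -17599 (Q = (-8825 - 8680) - 94 = -17505 - 94 = -17599)
h = 1185921 (h = (-3 + 6*(-5))**4 = (-3 - 30)**4 = (-33)**4 = 1185921)
Q + h = -17599 + 1185921 = 1168322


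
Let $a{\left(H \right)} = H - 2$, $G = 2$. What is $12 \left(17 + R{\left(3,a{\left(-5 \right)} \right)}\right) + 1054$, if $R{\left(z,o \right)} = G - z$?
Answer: $1246$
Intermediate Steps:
$a{\left(H \right)} = -2 + H$
$R{\left(z,o \right)} = 2 - z$
$12 \left(17 + R{\left(3,a{\left(-5 \right)} \right)}\right) + 1054 = 12 \left(17 + \left(2 - 3\right)\right) + 1054 = 12 \left(17 - 1\right) + 1054 = 12 \cdot 16 + 1054 = 192 + 1054 = 1246$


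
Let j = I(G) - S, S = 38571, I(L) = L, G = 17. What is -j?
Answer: 38554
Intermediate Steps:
j = -38554 (j = 17 - 1*38571 = 17 - 38571 = -38554)
-j = -1*(-38554) = 38554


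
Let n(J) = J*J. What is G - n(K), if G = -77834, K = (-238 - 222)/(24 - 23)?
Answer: -289434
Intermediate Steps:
K = -460 (K = -460/1 = -460*1 = -460)
n(J) = J**2
G - n(K) = -77834 - 1*(-460)**2 = -77834 - 1*211600 = -77834 - 211600 = -289434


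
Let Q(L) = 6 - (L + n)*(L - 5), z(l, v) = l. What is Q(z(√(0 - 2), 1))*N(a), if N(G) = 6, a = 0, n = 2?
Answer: 108 + 18*I*√2 ≈ 108.0 + 25.456*I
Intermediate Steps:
Q(L) = 6 - (-5 + L)*(2 + L) (Q(L) = 6 - (L + 2)*(L - 5) = 6 - (2 + L)*(-5 + L) = 6 - (-5 + L)*(2 + L))
Q(z(√(0 - 2), 1))*N(a) = (16 - (√(0 - 2))² + 3*√(0 - 2))*6 = (16 - (√(-2))² + 3*√(-2))*6 = (16 - (I*√2)² + 3*(I*√2))*6 = (16 - 1*(-2) + 3*I*√2)*6 = (16 + 2 + 3*I*√2)*6 = (18 + 3*I*√2)*6 = 108 + 18*I*√2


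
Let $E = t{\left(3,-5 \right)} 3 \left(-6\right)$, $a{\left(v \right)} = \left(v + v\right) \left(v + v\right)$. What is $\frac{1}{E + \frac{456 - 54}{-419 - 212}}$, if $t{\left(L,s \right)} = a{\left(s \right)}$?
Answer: $- \frac{631}{1136202} \approx -0.00055536$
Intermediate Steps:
$a{\left(v \right)} = 4 v^{2}$ ($a{\left(v \right)} = 2 v 2 v = 4 v^{2}$)
$t{\left(L,s \right)} = 4 s^{2}$
$E = -1800$ ($E = 4 \left(-5\right)^{2} \cdot 3 \left(-6\right) = 4 \cdot 25 \cdot 3 \left(-6\right) = 100 \cdot 3 \left(-6\right) = 300 \left(-6\right) = -1800$)
$\frac{1}{E + \frac{456 - 54}{-419 - 212}} = \frac{1}{-1800 + \frac{456 - 54}{-419 - 212}} = \frac{1}{-1800 + \frac{402}{-631}} = \frac{1}{-1800 + 402 \left(- \frac{1}{631}\right)} = \frac{1}{-1800 - \frac{402}{631}} = \frac{1}{- \frac{1136202}{631}} = - \frac{631}{1136202}$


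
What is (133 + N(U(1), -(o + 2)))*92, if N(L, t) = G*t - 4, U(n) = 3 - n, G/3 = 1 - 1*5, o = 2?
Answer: 16284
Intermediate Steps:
G = -12 (G = 3*(1 - 1*5) = 3*(1 - 5) = 3*(-4) = -12)
N(L, t) = -4 - 12*t (N(L, t) = -12*t - 4 = -4 - 12*t)
(133 + N(U(1), -(o + 2)))*92 = (133 + (-4 - (-12)*(2 + 2)))*92 = (133 + (-4 - (-12)*4))*92 = (133 + (-4 - 12*(-4)))*92 = (133 + (-4 + 48))*92 = (133 + 44)*92 = 177*92 = 16284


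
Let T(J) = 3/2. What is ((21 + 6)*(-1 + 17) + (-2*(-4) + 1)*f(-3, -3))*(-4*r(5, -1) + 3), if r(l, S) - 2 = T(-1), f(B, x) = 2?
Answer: -4950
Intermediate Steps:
T(J) = 3/2 (T(J) = 3*(½) = 3/2)
r(l, S) = 7/2 (r(l, S) = 2 + 3/2 = 7/2)
((21 + 6)*(-1 + 17) + (-2*(-4) + 1)*f(-3, -3))*(-4*r(5, -1) + 3) = ((21 + 6)*(-1 + 17) + (-2*(-4) + 1)*2)*(-4*7/2 + 3) = (27*16 + (8 + 1)*2)*(-14 + 3) = (432 + 9*2)*(-11) = (432 + 18)*(-11) = 450*(-11) = -4950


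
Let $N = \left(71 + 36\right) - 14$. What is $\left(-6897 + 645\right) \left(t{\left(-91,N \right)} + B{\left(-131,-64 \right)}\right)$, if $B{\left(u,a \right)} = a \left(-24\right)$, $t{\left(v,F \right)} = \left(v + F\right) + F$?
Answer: $-10197012$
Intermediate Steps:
$N = 93$ ($N = 107 - 14 = 93$)
$t{\left(v,F \right)} = v + 2 F$ ($t{\left(v,F \right)} = \left(F + v\right) + F = v + 2 F$)
$B{\left(u,a \right)} = - 24 a$
$\left(-6897 + 645\right) \left(t{\left(-91,N \right)} + B{\left(-131,-64 \right)}\right) = \left(-6897 + 645\right) \left(\left(-91 + 2 \cdot 93\right) - -1536\right) = - 6252 \left(\left(-91 + 186\right) + 1536\right) = - 6252 \left(95 + 1536\right) = \left(-6252\right) 1631 = -10197012$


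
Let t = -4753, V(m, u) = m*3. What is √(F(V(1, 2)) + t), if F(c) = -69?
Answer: I*√4822 ≈ 69.441*I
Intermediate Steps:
V(m, u) = 3*m
√(F(V(1, 2)) + t) = √(-69 - 4753) = √(-4822) = I*√4822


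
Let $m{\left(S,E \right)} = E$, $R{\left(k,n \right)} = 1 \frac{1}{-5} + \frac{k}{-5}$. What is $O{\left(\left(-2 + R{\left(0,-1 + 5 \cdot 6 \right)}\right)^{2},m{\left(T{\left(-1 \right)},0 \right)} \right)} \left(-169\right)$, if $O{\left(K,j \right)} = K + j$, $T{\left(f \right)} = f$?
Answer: $- \frac{20449}{25} \approx -817.96$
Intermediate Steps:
$R{\left(k,n \right)} = - \frac{1}{5} - \frac{k}{5}$ ($R{\left(k,n \right)} = 1 \left(- \frac{1}{5}\right) + k \left(- \frac{1}{5}\right) = - \frac{1}{5} - \frac{k}{5}$)
$O{\left(\left(-2 + R{\left(0,-1 + 5 \cdot 6 \right)}\right)^{2},m{\left(T{\left(-1 \right)},0 \right)} \right)} \left(-169\right) = \left(\left(-2 - \frac{1}{5}\right)^{2} + 0\right) \left(-169\right) = \left(\left(- \frac{11}{5}\right)^{2} + 0\right) \left(-169\right) = \left(\frac{121}{25} + 0\right) \left(-169\right) = \frac{121}{25} \left(-169\right) = - \frac{20449}{25}$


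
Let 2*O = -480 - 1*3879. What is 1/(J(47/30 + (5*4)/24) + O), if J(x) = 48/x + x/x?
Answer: -2/4317 ≈ -0.00046328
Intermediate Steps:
J(x) = 1 + 48/x (J(x) = 48/x + 1 = 1 + 48/x)
O = -4359/2 (O = (-480 - 1*3879)/2 = (-480 - 3879)/2 = (1/2)*(-4359) = -4359/2 ≈ -2179.5)
1/(J(47/30 + (5*4)/24) + O) = 1/((48 + (47/30 + (5*4)/24))/(47/30 + (5*4)/24) - 4359/2) = 1/((48 + (47*(1/30) + 20*(1/24)))/(47*(1/30) + 20*(1/24)) - 4359/2) = 1/((48 + (47/30 + 5/6))/(47/30 + 5/6) - 4359/2) = 1/((48 + 12/5)/(12/5) - 4359/2) = 1/((5/12)*(252/5) - 4359/2) = 1/(21 - 4359/2) = 1/(-4317/2) = -2/4317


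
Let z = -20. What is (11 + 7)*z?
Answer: -360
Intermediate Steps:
(11 + 7)*z = (11 + 7)*(-20) = 18*(-20) = -360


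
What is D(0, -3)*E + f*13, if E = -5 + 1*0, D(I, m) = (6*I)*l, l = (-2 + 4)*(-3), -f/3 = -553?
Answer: 21567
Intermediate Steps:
f = 1659 (f = -3*(-553) = 1659)
l = -6 (l = 2*(-3) = -6)
D(I, m) = -36*I (D(I, m) = (6*I)*(-6) = -36*I)
E = -5 (E = -5 + 0 = -5)
D(0, -3)*E + f*13 = -36*0*(-5) + 1659*13 = 0*(-5) + 21567 = 0 + 21567 = 21567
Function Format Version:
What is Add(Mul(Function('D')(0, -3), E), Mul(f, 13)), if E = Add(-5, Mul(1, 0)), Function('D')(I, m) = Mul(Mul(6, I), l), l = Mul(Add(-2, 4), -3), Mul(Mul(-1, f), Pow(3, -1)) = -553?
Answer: 21567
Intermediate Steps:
f = 1659 (f = Mul(-3, -553) = 1659)
l = -6 (l = Mul(2, -3) = -6)
Function('D')(I, m) = Mul(-36, I) (Function('D')(I, m) = Mul(Mul(6, I), -6) = Mul(-36, I))
E = -5 (E = Add(-5, 0) = -5)
Add(Mul(Function('D')(0, -3), E), Mul(f, 13)) = Add(Mul(Mul(-36, 0), -5), Mul(1659, 13)) = Add(Mul(0, -5), 21567) = Add(0, 21567) = 21567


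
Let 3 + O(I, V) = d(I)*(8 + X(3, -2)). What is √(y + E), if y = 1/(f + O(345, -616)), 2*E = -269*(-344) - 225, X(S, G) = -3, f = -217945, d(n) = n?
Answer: √8631518957194546/432446 ≈ 214.84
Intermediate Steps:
E = 92311/2 (E = (-269*(-344) - 225)/2 = (92536 - 225)/2 = (½)*92311 = 92311/2 ≈ 46156.)
O(I, V) = -3 + 5*I (O(I, V) = -3 + I*(8 - 3) = -3 + I*5 = -3 + 5*I)
y = -1/216223 (y = 1/(-217945 + (-3 + 5*345)) = 1/(-217945 + (-3 + 1725)) = 1/(-217945 + 1722) = 1/(-216223) = -1/216223 ≈ -4.6249e-6)
√(y + E) = √(-1/216223 + 92311/2) = √(19959761351/432446) = √8631518957194546/432446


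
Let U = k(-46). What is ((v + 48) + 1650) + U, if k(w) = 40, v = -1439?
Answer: 299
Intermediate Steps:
U = 40
((v + 48) + 1650) + U = ((-1439 + 48) + 1650) + 40 = (-1391 + 1650) + 40 = 259 + 40 = 299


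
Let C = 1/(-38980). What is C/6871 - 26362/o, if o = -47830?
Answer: 706057606413/1281038447140 ≈ 0.55116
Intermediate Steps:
C = -1/38980 ≈ -2.5654e-5
C/6871 - 26362/o = -1/38980/6871 - 26362/(-47830) = -1/38980*1/6871 - 26362*(-1/47830) = -1/267831580 + 13181/23915 = 706057606413/1281038447140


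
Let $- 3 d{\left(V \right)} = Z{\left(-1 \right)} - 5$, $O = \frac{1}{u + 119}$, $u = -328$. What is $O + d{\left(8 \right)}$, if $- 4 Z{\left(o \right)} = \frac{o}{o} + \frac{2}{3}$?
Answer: $\frac{13549}{7524} \approx 1.8008$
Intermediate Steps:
$O = - \frac{1}{209}$ ($O = \frac{1}{-328 + 119} = \frac{1}{-209} = - \frac{1}{209} \approx -0.0047847$)
$Z{\left(o \right)} = - \frac{5}{12}$ ($Z{\left(o \right)} = - \frac{\frac{o}{o} + \frac{2}{3}}{4} = - \frac{1 + 2 \cdot \frac{1}{3}}{4} = - \frac{1 + \frac{2}{3}}{4} = \left(- \frac{1}{4}\right) \frac{5}{3} = - \frac{5}{12}$)
$d{\left(V \right)} = \frac{65}{36}$ ($d{\left(V \right)} = - \frac{- \frac{5}{12} - 5}{3} = \left(- \frac{1}{3}\right) \left(- \frac{65}{12}\right) = \frac{65}{36}$)
$O + d{\left(8 \right)} = - \frac{1}{209} + \frac{65}{36} = \frac{13549}{7524}$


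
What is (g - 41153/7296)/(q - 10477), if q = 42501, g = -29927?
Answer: -218388545/233647104 ≈ -0.93469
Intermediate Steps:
(g - 41153/7296)/(q - 10477) = (-29927 - 41153/7296)/(42501 - 10477) = (-29927 - 41153*1/7296)/32024 = (-29927 - 41153/7296)*(1/32024) = -218388545/7296*1/32024 = -218388545/233647104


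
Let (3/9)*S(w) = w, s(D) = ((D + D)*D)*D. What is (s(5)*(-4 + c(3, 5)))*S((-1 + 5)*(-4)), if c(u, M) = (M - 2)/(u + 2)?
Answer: 40800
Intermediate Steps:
s(D) = 2*D³ (s(D) = ((2*D)*D)*D = (2*D²)*D = 2*D³)
S(w) = 3*w
c(u, M) = (-2 + M)/(2 + u)
(s(5)*(-4 + c(3, 5)))*S((-1 + 5)*(-4)) = ((2*5³)*(-4 + (-2 + 5)/(2 + 3)))*(3*((-1 + 5)*(-4))) = ((2*125)*(-4 + 3/5))*(3*(4*(-4))) = (250*(-4 + (⅕)*3))*(3*(-16)) = (250*(-4 + ⅗))*(-48) = (250*(-17/5))*(-48) = -850*(-48) = 40800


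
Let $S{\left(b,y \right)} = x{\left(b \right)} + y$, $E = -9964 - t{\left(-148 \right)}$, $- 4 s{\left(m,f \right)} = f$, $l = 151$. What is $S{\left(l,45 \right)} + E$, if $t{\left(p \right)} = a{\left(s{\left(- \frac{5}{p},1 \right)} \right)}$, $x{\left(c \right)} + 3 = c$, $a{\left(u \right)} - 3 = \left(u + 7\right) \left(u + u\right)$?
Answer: $- \frac{78165}{8} \approx -9770.6$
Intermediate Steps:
$s{\left(m,f \right)} = - \frac{f}{4}$
$a{\left(u \right)} = 3 + 2 u \left(7 + u\right)$ ($a{\left(u \right)} = 3 + \left(u + 7\right) \left(u + u\right) = 3 + \left(7 + u\right) 2 u = 3 + 2 u \left(7 + u\right)$)
$x{\left(c \right)} = -3 + c$
$t{\left(p \right)} = - \frac{3}{8}$ ($t{\left(p \right)} = 3 + 2 \left(\left(- \frac{1}{4}\right) 1\right)^{2} + 14 \left(\left(- \frac{1}{4}\right) 1\right) = 3 + 2 \left(- \frac{1}{4}\right)^{2} + 14 \left(- \frac{1}{4}\right) = 3 + 2 \cdot \frac{1}{16} - \frac{7}{2} = 3 + \frac{1}{8} - \frac{7}{2} = - \frac{3}{8}$)
$E = - \frac{79709}{8}$ ($E = -9964 - - \frac{3}{8} = -9964 + \frac{3}{8} = - \frac{79709}{8} \approx -9963.6$)
$S{\left(b,y \right)} = -3 + b + y$ ($S{\left(b,y \right)} = \left(-3 + b\right) + y = -3 + b + y$)
$S{\left(l,45 \right)} + E = \left(-3 + 151 + 45\right) - \frac{79709}{8} = 193 - \frac{79709}{8} = - \frac{78165}{8}$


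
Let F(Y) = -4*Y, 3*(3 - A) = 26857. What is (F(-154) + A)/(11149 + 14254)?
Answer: -25000/76209 ≈ -0.32805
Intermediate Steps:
A = -26848/3 (A = 3 - ⅓*26857 = 3 - 26857/3 = -26848/3 ≈ -8949.3)
(F(-154) + A)/(11149 + 14254) = (-4*(-154) - 26848/3)/(11149 + 14254) = (616 - 26848/3)/25403 = -25000/3*1/25403 = -25000/76209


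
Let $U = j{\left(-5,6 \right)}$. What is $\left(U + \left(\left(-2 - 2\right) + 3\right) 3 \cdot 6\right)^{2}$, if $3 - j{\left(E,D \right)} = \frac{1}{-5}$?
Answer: $\frac{5476}{25} \approx 219.04$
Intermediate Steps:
$j{\left(E,D \right)} = \frac{16}{5}$ ($j{\left(E,D \right)} = 3 - \frac{1}{-5} = 3 - - \frac{1}{5} = 3 + \frac{1}{5} = \frac{16}{5}$)
$U = \frac{16}{5} \approx 3.2$
$\left(U + \left(\left(-2 - 2\right) + 3\right) 3 \cdot 6\right)^{2} = \left(\frac{16}{5} + \left(\left(-2 - 2\right) + 3\right) 3 \cdot 6\right)^{2} = \left(\frac{16}{5} + \left(-4 + 3\right) 3 \cdot 6\right)^{2} = \left(\frac{16}{5} + \left(-1\right) 3 \cdot 6\right)^{2} = \left(\frac{16}{5} - 18\right)^{2} = \left(- \frac{74}{5}\right)^{2} = \frac{5476}{25}$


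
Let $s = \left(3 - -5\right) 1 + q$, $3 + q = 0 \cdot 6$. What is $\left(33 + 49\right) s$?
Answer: $410$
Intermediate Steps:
$q = -3$ ($q = -3 + 0 \cdot 6 = -3 + 0 = -3$)
$s = 5$ ($s = \left(3 - -5\right) 1 - 3 = \left(3 + 5\right) 1 - 3 = 8 \cdot 1 - 3 = 8 - 3 = 5$)
$\left(33 + 49\right) s = \left(33 + 49\right) 5 = 82 \cdot 5 = 410$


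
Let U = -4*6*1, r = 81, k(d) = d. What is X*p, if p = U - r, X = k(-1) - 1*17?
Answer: 1890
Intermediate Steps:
U = -24 (U = -24*1 = -24)
X = -18 (X = -1 - 1*17 = -1 - 17 = -18)
p = -105 (p = -24 - 1*81 = -24 - 81 = -105)
X*p = -18*(-105) = 1890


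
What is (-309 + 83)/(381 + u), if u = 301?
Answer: -113/341 ≈ -0.33138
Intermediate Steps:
(-309 + 83)/(381 + u) = (-309 + 83)/(381 + 301) = -226/682 = -226*1/682 = -113/341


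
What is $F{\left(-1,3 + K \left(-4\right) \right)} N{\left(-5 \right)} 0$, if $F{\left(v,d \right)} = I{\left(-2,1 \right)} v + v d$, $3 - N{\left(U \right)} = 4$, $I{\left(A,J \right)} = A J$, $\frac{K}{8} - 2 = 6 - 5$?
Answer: $0$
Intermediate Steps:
$K = 24$ ($K = 16 + 8 \left(6 - 5\right) = 16 + 8 \cdot 1 = 16 + 8 = 24$)
$N{\left(U \right)} = -1$ ($N{\left(U \right)} = 3 - 4 = -1$)
$F{\left(v,d \right)} = - 2 v + d v$ ($F{\left(v,d \right)} = \left(-2\right) 1 v + v d = - 2 v + d v$)
$F{\left(-1,3 + K \left(-4\right) \right)} N{\left(-5 \right)} 0 = - (-2 + \left(3 + 24 \left(-4\right)\right)) \left(-1\right) 0 = - (-2 + \left(3 - 96\right)) \left(-1\right) 0 = - (-2 - 93) \left(-1\right) 0 = \left(-1\right) \left(-95\right) \left(-1\right) 0 = 95 \left(-1\right) 0 = \left(-95\right) 0 = 0$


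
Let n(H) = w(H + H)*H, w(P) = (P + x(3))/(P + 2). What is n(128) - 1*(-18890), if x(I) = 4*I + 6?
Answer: 2454346/129 ≈ 19026.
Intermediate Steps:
x(I) = 6 + 4*I
w(P) = (18 + P)/(2 + P) (w(P) = (P + (6 + 4*3))/(P + 2) = (P + (6 + 12))/(2 + P) = (P + 18)/(2 + P) = (18 + P)/(2 + P))
n(H) = H*(18 + 2*H)/(2 + 2*H) (n(H) = ((18 + (H + H))/(2 + (H + H)))*H = ((18 + 2*H)/(2 + 2*H))*H = H*(18 + 2*H)/(2 + 2*H))
n(128) - 1*(-18890) = 128*(9 + 128)/(1 + 128) - 1*(-18890) = 128*137/129 + 18890 = 128*(1/129)*137 + 18890 = 17536/129 + 18890 = 2454346/129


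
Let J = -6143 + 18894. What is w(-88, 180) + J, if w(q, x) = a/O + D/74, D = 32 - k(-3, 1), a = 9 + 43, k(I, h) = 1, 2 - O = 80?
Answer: 2830667/222 ≈ 12751.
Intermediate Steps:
O = -78 (O = 2 - 1*80 = 2 - 80 = -78)
a = 52
D = 31 (D = 32 - 1*1 = 32 - 1 = 31)
w(q, x) = -55/222 (w(q, x) = 52/(-78) + 31/74 = 52*(-1/78) + 31*(1/74) = -2/3 + 31/74 = -55/222)
J = 12751
w(-88, 180) + J = -55/222 + 12751 = 2830667/222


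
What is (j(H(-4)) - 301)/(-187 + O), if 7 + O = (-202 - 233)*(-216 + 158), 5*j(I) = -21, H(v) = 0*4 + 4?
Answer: -763/62590 ≈ -0.012190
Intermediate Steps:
H(v) = 4 (H(v) = 0 + 4 = 4)
j(I) = -21/5 (j(I) = (1/5)*(-21) = -21/5)
O = 25223 (O = -7 + (-202 - 233)*(-216 + 158) = -7 - 435*(-58) = -7 + 25230 = 25223)
(j(H(-4)) - 301)/(-187 + O) = (-21/5 - 301)/(-187 + 25223) = -1526/5/25036 = -1526/5*1/25036 = -763/62590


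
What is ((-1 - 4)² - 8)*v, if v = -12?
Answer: -204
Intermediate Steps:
((-1 - 4)² - 8)*v = ((-1 - 4)² - 8)*(-12) = ((-5)² - 8)*(-12) = (25 - 8)*(-12) = 17*(-12) = -204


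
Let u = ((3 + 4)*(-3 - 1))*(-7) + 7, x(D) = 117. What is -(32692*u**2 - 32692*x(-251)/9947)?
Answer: -13400640609752/9947 ≈ -1.3472e+9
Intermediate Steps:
u = 203 (u = (7*(-4))*(-7) + 7 = -28*(-7) + 7 = 196 + 7 = 203)
-(32692*u**2 - 32692*x(-251)/9947) = -32692/(1/(117/(-9947) + 203**2)) = -32692/(1/(117*(-1/9947) + 41209)) = -32692/(1/(-117/9947 + 41209)) = -32692/(1/(409905806/9947)) = -32692/9947/409905806 = -32692*409905806/9947 = -13400640609752/9947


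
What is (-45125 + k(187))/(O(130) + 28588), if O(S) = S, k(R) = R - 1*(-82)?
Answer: -22428/14359 ≈ -1.5619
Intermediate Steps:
k(R) = 82 + R (k(R) = R + 82 = 82 + R)
(-45125 + k(187))/(O(130) + 28588) = (-45125 + (82 + 187))/(130 + 28588) = (-45125 + 269)/28718 = -44856*1/28718 = -22428/14359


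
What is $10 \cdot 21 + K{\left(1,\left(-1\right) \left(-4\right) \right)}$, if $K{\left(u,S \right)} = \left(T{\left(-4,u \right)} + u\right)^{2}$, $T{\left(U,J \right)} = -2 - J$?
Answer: $214$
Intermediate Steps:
$K{\left(u,S \right)} = 4$ ($K{\left(u,S \right)} = \left(\left(-2 - u\right) + u\right)^{2} = \left(-2\right)^{2} = 4$)
$10 \cdot 21 + K{\left(1,\left(-1\right) \left(-4\right) \right)} = 10 \cdot 21 + 4 = 210 + 4 = 214$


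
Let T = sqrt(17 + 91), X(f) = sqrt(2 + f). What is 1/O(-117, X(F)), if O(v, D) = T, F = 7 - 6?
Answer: sqrt(3)/18 ≈ 0.096225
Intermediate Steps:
F = 1
T = 6*sqrt(3) (T = sqrt(108) = 6*sqrt(3) ≈ 10.392)
O(v, D) = 6*sqrt(3)
1/O(-117, X(F)) = 1/(6*sqrt(3)) = sqrt(3)/18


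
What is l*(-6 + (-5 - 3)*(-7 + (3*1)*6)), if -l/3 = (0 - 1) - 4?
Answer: -1410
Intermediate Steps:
l = 15 (l = -3*((0 - 1) - 4) = -3*(-1 - 4) = -3*(-5) = 15)
l*(-6 + (-5 - 3)*(-7 + (3*1)*6)) = 15*(-6 + (-5 - 3)*(-7 + (3*1)*6)) = 15*(-6 - 8*(-7 + 3*6)) = 15*(-6 - 8*(-7 + 18)) = 15*(-6 - 8*11) = 15*(-6 - 88) = 15*(-94) = -1410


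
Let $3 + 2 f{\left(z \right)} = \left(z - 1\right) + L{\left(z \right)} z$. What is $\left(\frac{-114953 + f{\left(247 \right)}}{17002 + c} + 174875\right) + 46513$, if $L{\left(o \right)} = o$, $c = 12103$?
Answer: $\frac{6443413413}{29105} \approx 2.2139 \cdot 10^{5}$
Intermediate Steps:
$f{\left(z \right)} = -2 + \frac{z}{2} + \frac{z^{2}}{2}$ ($f{\left(z \right)} = - \frac{3}{2} + \frac{\left(z - 1\right) + z z}{2} = - \frac{3}{2} + \frac{\left(-1 + z\right) + z^{2}}{2} = - \frac{3}{2} + \frac{-1 + z + z^{2}}{2} = - \frac{3}{2} + \left(- \frac{1}{2} + \frac{z}{2} + \frac{z^{2}}{2}\right) = -2 + \frac{z}{2} + \frac{z^{2}}{2}$)
$\left(\frac{-114953 + f{\left(247 \right)}}{17002 + c} + 174875\right) + 46513 = \left(\frac{-114953 + \left(-2 + \frac{1}{2} \cdot 247 + \frac{247^{2}}{2}\right)}{17002 + 12103} + 174875\right) + 46513 = \left(\frac{-114953 + \left(-2 + \frac{247}{2} + \frac{1}{2} \cdot 61009\right)}{29105} + 174875\right) + 46513 = \left(\left(-114953 + \left(-2 + \frac{247}{2} + \frac{61009}{2}\right)\right) \frac{1}{29105} + 174875\right) + 46513 = \left(\left(-114953 + 30626\right) \frac{1}{29105} + 174875\right) + 46513 = \left(\left(-84327\right) \frac{1}{29105} + 174875\right) + 46513 = \left(- \frac{84327}{29105} + 174875\right) + 46513 = \frac{5089652548}{29105} + 46513 = \frac{6443413413}{29105}$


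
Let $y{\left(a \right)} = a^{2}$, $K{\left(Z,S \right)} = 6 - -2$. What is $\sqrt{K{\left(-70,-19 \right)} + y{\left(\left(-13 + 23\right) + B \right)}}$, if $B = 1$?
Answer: $\sqrt{129} \approx 11.358$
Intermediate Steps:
$K{\left(Z,S \right)} = 8$ ($K{\left(Z,S \right)} = 6 + 2 = 8$)
$\sqrt{K{\left(-70,-19 \right)} + y{\left(\left(-13 + 23\right) + B \right)}} = \sqrt{8 + \left(\left(-13 + 23\right) + 1\right)^{2}} = \sqrt{8 + \left(10 + 1\right)^{2}} = \sqrt{8 + 11^{2}} = \sqrt{8 + 121} = \sqrt{129}$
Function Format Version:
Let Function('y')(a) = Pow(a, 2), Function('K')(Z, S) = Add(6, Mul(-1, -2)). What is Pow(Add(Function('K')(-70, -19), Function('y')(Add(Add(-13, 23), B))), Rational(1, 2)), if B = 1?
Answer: Pow(129, Rational(1, 2)) ≈ 11.358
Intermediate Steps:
Function('K')(Z, S) = 8 (Function('K')(Z, S) = Add(6, 2) = 8)
Pow(Add(Function('K')(-70, -19), Function('y')(Add(Add(-13, 23), B))), Rational(1, 2)) = Pow(Add(8, Pow(Add(Add(-13, 23), 1), 2)), Rational(1, 2)) = Pow(Add(8, Pow(Add(10, 1), 2)), Rational(1, 2)) = Pow(Add(8, Pow(11, 2)), Rational(1, 2)) = Pow(Add(8, 121), Rational(1, 2)) = Pow(129, Rational(1, 2))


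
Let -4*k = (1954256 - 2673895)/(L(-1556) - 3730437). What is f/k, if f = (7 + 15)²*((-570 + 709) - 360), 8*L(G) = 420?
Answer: 1596067390632/719639 ≈ 2.2179e+6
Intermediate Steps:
L(G) = 105/2 (L(G) = (⅛)*420 = 105/2)
k = -719639/14921538 (k = -(1954256 - 2673895)/(4*(105/2 - 3730437)) = -(-719639)/(4*(-7460769/2)) = -(-719639)*(-2)/(4*7460769) = -¼*1439278/7460769 = -719639/14921538 ≈ -0.048228)
f = -106964 (f = 22²*(139 - 360) = 484*(-221) = -106964)
f/k = -106964/(-719639/14921538) = -106964*(-14921538/719639) = 1596067390632/719639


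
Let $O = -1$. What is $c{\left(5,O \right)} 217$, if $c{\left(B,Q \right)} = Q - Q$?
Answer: $0$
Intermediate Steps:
$c{\left(B,Q \right)} = 0$
$c{\left(5,O \right)} 217 = 0 \cdot 217 = 0$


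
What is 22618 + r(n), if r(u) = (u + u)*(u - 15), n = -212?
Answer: 118866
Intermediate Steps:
r(u) = 2*u*(-15 + u) (r(u) = (2*u)*(-15 + u) = 2*u*(-15 + u))
22618 + r(n) = 22618 + 2*(-212)*(-15 - 212) = 22618 + 2*(-212)*(-227) = 22618 + 96248 = 118866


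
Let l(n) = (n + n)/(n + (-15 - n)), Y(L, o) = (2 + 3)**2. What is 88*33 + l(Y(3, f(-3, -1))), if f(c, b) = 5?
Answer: 8702/3 ≈ 2900.7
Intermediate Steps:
Y(L, o) = 25 (Y(L, o) = 5**2 = 25)
l(n) = -2*n/15 (l(n) = (2*n)/(-15) = (2*n)*(-1/15) = -2*n/15)
88*33 + l(Y(3, f(-3, -1))) = 88*33 - 2/15*25 = 2904 - 10/3 = 8702/3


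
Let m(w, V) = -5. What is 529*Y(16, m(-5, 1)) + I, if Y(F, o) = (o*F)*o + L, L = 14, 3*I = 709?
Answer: 657727/3 ≈ 2.1924e+5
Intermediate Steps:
I = 709/3 (I = (⅓)*709 = 709/3 ≈ 236.33)
Y(F, o) = 14 + F*o² (Y(F, o) = (o*F)*o + 14 = (F*o)*o + 14 = F*o² + 14 = 14 + F*o²)
529*Y(16, m(-5, 1)) + I = 529*(14 + 16*(-5)²) + 709/3 = 529*(14 + 16*25) + 709/3 = 529*(14 + 400) + 709/3 = 529*414 + 709/3 = 219006 + 709/3 = 657727/3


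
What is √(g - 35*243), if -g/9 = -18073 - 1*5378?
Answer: 33*√186 ≈ 450.06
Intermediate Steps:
g = 211059 (g = -9*(-18073 - 1*5378) = -9*(-18073 - 5378) = -9*(-23451) = 211059)
√(g - 35*243) = √(211059 - 35*243) = √(211059 - 8505) = √202554 = 33*√186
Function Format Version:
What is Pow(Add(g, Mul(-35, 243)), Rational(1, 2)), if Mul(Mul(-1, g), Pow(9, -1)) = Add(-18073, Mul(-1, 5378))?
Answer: Mul(33, Pow(186, Rational(1, 2))) ≈ 450.06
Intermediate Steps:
g = 211059 (g = Mul(-9, Add(-18073, Mul(-1, 5378))) = Mul(-9, Add(-18073, -5378)) = Mul(-9, -23451) = 211059)
Pow(Add(g, Mul(-35, 243)), Rational(1, 2)) = Pow(Add(211059, Mul(-35, 243)), Rational(1, 2)) = Pow(Add(211059, -8505), Rational(1, 2)) = Pow(202554, Rational(1, 2)) = Mul(33, Pow(186, Rational(1, 2)))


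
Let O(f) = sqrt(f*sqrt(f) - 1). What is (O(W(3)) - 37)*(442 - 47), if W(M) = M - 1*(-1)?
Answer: -14615 + 395*sqrt(7) ≈ -13570.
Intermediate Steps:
W(M) = 1 + M (W(M) = M + 1 = 1 + M)
O(f) = sqrt(-1 + f**(3/2)) (O(f) = sqrt(f**(3/2) - 1) = sqrt(-1 + f**(3/2)))
(O(W(3)) - 37)*(442 - 47) = (sqrt(-1 + (1 + 3)**(3/2)) - 37)*(442 - 47) = (sqrt(-1 + 4**(3/2)) - 37)*395 = (sqrt(-1 + 8) - 37)*395 = (sqrt(7) - 37)*395 = (-37 + sqrt(7))*395 = -14615 + 395*sqrt(7)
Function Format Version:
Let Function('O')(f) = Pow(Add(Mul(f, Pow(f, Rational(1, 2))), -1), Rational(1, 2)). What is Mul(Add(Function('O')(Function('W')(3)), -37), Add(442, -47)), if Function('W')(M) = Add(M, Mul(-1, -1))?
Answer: Add(-14615, Mul(395, Pow(7, Rational(1, 2)))) ≈ -13570.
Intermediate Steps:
Function('W')(M) = Add(1, M) (Function('W')(M) = Add(M, 1) = Add(1, M))
Function('O')(f) = Pow(Add(-1, Pow(f, Rational(3, 2))), Rational(1, 2)) (Function('O')(f) = Pow(Add(Pow(f, Rational(3, 2)), -1), Rational(1, 2)) = Pow(Add(-1, Pow(f, Rational(3, 2))), Rational(1, 2)))
Mul(Add(Function('O')(Function('W')(3)), -37), Add(442, -47)) = Mul(Add(Pow(Add(-1, Pow(Add(1, 3), Rational(3, 2))), Rational(1, 2)), -37), Add(442, -47)) = Mul(Add(Pow(Add(-1, Pow(4, Rational(3, 2))), Rational(1, 2)), -37), 395) = Mul(Add(Pow(Add(-1, 8), Rational(1, 2)), -37), 395) = Mul(Add(Pow(7, Rational(1, 2)), -37), 395) = Mul(Add(-37, Pow(7, Rational(1, 2))), 395) = Add(-14615, Mul(395, Pow(7, Rational(1, 2))))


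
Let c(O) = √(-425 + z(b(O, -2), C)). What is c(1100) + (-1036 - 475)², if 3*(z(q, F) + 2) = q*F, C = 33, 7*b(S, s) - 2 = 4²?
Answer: 2283121 + I*√19537/7 ≈ 2.2831e+6 + 19.968*I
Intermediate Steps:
b(S, s) = 18/7 (b(S, s) = 2/7 + (⅐)*4² = 2/7 + (⅐)*16 = 2/7 + 16/7 = 18/7)
z(q, F) = -2 + F*q/3 (z(q, F) = -2 + (q*F)/3 = -2 + (F*q)/3 = -2 + F*q/3)
c(O) = I*√19537/7 (c(O) = √(-425 + (-2 + (⅓)*33*(18/7))) = √(-425 + (-2 + 198/7)) = √(-425 + 184/7) = √(-2791/7) = I*√19537/7)
c(1100) + (-1036 - 475)² = I*√19537/7 + (-1036 - 475)² = I*√19537/7 + (-1511)² = I*√19537/7 + 2283121 = 2283121 + I*√19537/7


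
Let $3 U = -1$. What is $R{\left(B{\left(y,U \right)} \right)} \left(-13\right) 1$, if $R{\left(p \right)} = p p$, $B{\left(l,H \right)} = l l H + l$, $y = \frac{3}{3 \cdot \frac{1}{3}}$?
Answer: $0$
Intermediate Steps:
$U = - \frac{1}{3}$ ($U = \frac{1}{3} \left(-1\right) = - \frac{1}{3} \approx -0.33333$)
$y = 3$ ($y = \frac{3}{3 \cdot \frac{1}{3}} = \frac{3}{1} = 3 \cdot 1 = 3$)
$B{\left(l,H \right)} = l + H l^{2}$ ($B{\left(l,H \right)} = l^{2} H + l = H l^{2} + l = l + H l^{2}$)
$R{\left(p \right)} = p^{2}$
$R{\left(B{\left(y,U \right)} \right)} \left(-13\right) 1 = \left(3 \left(1 - 1\right)\right)^{2} \left(-13\right) 1 = \left(3 \cdot 0\right)^{2} \left(-13\right) 1 = 0^{2} \left(-13\right) 1 = 0 \left(-13\right) 1 = 0 \cdot 1 = 0$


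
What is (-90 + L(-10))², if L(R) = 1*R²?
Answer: 100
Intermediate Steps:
L(R) = R²
(-90 + L(-10))² = (-90 + (-10)²)² = (-90 + 100)² = 10² = 100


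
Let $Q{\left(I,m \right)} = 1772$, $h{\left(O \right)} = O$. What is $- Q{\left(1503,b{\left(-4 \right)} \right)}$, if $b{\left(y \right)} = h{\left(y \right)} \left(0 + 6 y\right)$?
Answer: $-1772$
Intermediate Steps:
$b{\left(y \right)} = 6 y^{2}$ ($b{\left(y \right)} = y \left(0 + 6 y\right) = y 6 y = 6 y^{2}$)
$- Q{\left(1503,b{\left(-4 \right)} \right)} = \left(-1\right) 1772 = -1772$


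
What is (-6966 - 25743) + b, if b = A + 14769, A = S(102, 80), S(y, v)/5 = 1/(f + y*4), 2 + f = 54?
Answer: -1650479/92 ≈ -17940.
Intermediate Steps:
f = 52 (f = -2 + 54 = 52)
S(y, v) = 5/(52 + 4*y) (S(y, v) = 5/(52 + y*4) = 5/(52 + 4*y))
A = 1/92 (A = 5/(4*(13 + 102)) = (5/4)/115 = (5/4)*(1/115) = 1/92 ≈ 0.010870)
b = 1358749/92 (b = 1/92 + 14769 = 1358749/92 ≈ 14769.)
(-6966 - 25743) + b = (-6966 - 25743) + 1358749/92 = -32709 + 1358749/92 = -1650479/92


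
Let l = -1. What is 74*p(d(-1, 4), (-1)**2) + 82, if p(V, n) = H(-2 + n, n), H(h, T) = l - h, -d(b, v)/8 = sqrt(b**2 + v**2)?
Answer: 82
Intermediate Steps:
d(b, v) = -8*sqrt(b**2 + v**2)
H(h, T) = -1 - h
p(V, n) = 1 - n (p(V, n) = -1 - (-2 + n) = -1 + (2 - n) = 1 - n)
74*p(d(-1, 4), (-1)**2) + 82 = 74*(1 - 1*(-1)**2) + 82 = 74*(1 - 1*1) + 82 = 74*(1 - 1) + 82 = 74*0 + 82 = 0 + 82 = 82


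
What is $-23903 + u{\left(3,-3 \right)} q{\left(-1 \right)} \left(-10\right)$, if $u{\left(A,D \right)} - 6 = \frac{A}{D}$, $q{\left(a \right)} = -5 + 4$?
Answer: $-23853$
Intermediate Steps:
$q{\left(a \right)} = -1$
$u{\left(A,D \right)} = 6 + \frac{A}{D}$
$-23903 + u{\left(3,-3 \right)} q{\left(-1 \right)} \left(-10\right) = -23903 + \left(6 + \frac{3}{-3}\right) \left(-1\right) \left(-10\right) = -23903 + \left(6 + 3 \left(- \frac{1}{3}\right)\right) \left(-1\right) \left(-10\right) = -23903 + \left(6 - 1\right) \left(-1\right) \left(-10\right) = -23903 + 5 \left(-1\right) \left(-10\right) = -23903 - -50 = -23903 + 50 = -23853$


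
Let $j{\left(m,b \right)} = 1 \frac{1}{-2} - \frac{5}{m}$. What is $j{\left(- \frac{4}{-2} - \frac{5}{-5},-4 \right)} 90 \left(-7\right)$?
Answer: $1365$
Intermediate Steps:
$j{\left(m,b \right)} = - \frac{1}{2} - \frac{5}{m}$ ($j{\left(m,b \right)} = 1 \left(- \frac{1}{2}\right) - \frac{5}{m} = - \frac{1}{2} - \frac{5}{m}$)
$j{\left(- \frac{4}{-2} - \frac{5}{-5},-4 \right)} 90 \left(-7\right) = \frac{-10 - \left(- \frac{4}{-2} - \frac{5}{-5}\right)}{2 \left(- \frac{4}{-2} - \frac{5}{-5}\right)} 90 \left(-7\right) = \frac{-10 - \left(\left(-4\right) \left(- \frac{1}{2}\right) - -1\right)}{2 \left(\left(-4\right) \left(- \frac{1}{2}\right) - -1\right)} 90 \left(-7\right) = \frac{-10 - \left(2 + 1\right)}{2 \left(2 + 1\right)} 90 \left(-7\right) = \frac{-10 - 3}{2 \cdot 3} \cdot 90 \left(-7\right) = \frac{1}{2} \cdot \frac{1}{3} \left(-10 - 3\right) 90 \left(-7\right) = \frac{1}{2} \cdot \frac{1}{3} \left(-13\right) 90 \left(-7\right) = \left(- \frac{13}{6}\right) 90 \left(-7\right) = \left(-195\right) \left(-7\right) = 1365$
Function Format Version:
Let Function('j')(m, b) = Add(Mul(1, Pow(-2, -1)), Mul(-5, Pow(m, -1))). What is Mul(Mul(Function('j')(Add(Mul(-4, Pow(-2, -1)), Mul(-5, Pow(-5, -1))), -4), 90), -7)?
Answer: 1365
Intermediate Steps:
Function('j')(m, b) = Add(Rational(-1, 2), Mul(-5, Pow(m, -1))) (Function('j')(m, b) = Add(Mul(1, Rational(-1, 2)), Mul(-5, Pow(m, -1))) = Add(Rational(-1, 2), Mul(-5, Pow(m, -1))))
Mul(Mul(Function('j')(Add(Mul(-4, Pow(-2, -1)), Mul(-5, Pow(-5, -1))), -4), 90), -7) = Mul(Mul(Mul(Rational(1, 2), Pow(Add(Mul(-4, Pow(-2, -1)), Mul(-5, Pow(-5, -1))), -1), Add(-10, Mul(-1, Add(Mul(-4, Pow(-2, -1)), Mul(-5, Pow(-5, -1)))))), 90), -7) = Mul(Mul(Mul(Rational(1, 2), Pow(Add(Mul(-4, Rational(-1, 2)), Mul(-5, Rational(-1, 5))), -1), Add(-10, Mul(-1, Add(Mul(-4, Rational(-1, 2)), Mul(-5, Rational(-1, 5)))))), 90), -7) = Mul(Mul(Mul(Rational(1, 2), Pow(Add(2, 1), -1), Add(-10, Mul(-1, Add(2, 1)))), 90), -7) = Mul(Mul(Mul(Rational(1, 2), Pow(3, -1), Add(-10, Mul(-1, 3))), 90), -7) = Mul(Mul(Mul(Rational(1, 2), Rational(1, 3), Add(-10, -3)), 90), -7) = Mul(Mul(Mul(Rational(1, 2), Rational(1, 3), -13), 90), -7) = Mul(Mul(Rational(-13, 6), 90), -7) = Mul(-195, -7) = 1365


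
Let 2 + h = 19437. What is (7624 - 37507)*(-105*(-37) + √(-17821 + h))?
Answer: -116095455 - 29883*√1614 ≈ -1.1730e+8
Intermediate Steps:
h = 19435 (h = -2 + 19437 = 19435)
(7624 - 37507)*(-105*(-37) + √(-17821 + h)) = (7624 - 37507)*(-105*(-37) + √(-17821 + 19435)) = -29883*(3885 + √1614) = -116095455 - 29883*√1614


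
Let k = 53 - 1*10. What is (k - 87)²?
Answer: 1936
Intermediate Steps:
k = 43 (k = 53 - 10 = 43)
(k - 87)² = (43 - 87)² = (-44)² = 1936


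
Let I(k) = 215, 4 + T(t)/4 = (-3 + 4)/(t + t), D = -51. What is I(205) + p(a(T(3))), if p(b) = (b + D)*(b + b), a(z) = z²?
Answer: 7029839/81 ≈ 86788.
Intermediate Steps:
T(t) = -16 + 2/t (T(t) = -16 + 4*((-3 + 4)/(t + t)) = -16 + 4*(1/(2*t)) = -16 + 2/t)
p(b) = 2*b*(-51 + b) (p(b) = (b - 51)*(b + b) = (-51 + b)*(2*b) = 2*b*(-51 + b))
I(205) + p(a(T(3))) = 215 + 2*(-16 + 2/3)²*(-51 + (-16 + 2/3)²) = 215 + 2*(-16 + 2*(⅓))²*(-51 + (-16 + 2*(⅓))²) = 215 + 2*(-16 + ⅔)²*(-51 + (-16 + ⅔)²) = 215 + 2*(-46/3)²*(-51 + (-46/3)²) = 215 + 2*(2116/9)*(-51 + 2116/9) = 215 + 2*(2116/9)*(1657/9) = 215 + 7012424/81 = 7029839/81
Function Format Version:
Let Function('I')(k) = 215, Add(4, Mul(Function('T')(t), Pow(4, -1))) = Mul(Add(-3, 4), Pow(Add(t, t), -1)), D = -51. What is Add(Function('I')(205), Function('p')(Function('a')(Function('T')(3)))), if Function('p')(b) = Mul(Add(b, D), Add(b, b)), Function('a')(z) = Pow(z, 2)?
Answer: Rational(7029839, 81) ≈ 86788.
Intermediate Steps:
Function('T')(t) = Add(-16, Mul(2, Pow(t, -1))) (Function('T')(t) = Add(-16, Mul(4, Mul(Add(-3, 4), Pow(Add(t, t), -1)))) = Add(-16, Mul(4, Mul(1, Pow(Mul(2, t), -1)))) = Add(-16, Mul(4, Mul(1, Mul(Rational(1, 2), Pow(t, -1))))) = Add(-16, Mul(4, Mul(Rational(1, 2), Pow(t, -1)))) = Add(-16, Mul(2, Pow(t, -1))))
Function('p')(b) = Mul(2, b, Add(-51, b)) (Function('p')(b) = Mul(Add(b, -51), Add(b, b)) = Mul(Add(-51, b), Mul(2, b)) = Mul(2, b, Add(-51, b)))
Add(Function('I')(205), Function('p')(Function('a')(Function('T')(3)))) = Add(215, Mul(2, Pow(Add(-16, Mul(2, Pow(3, -1))), 2), Add(-51, Pow(Add(-16, Mul(2, Pow(3, -1))), 2)))) = Add(215, Mul(2, Pow(Add(-16, Mul(2, Rational(1, 3))), 2), Add(-51, Pow(Add(-16, Mul(2, Rational(1, 3))), 2)))) = Add(215, Mul(2, Pow(Add(-16, Rational(2, 3)), 2), Add(-51, Pow(Add(-16, Rational(2, 3)), 2)))) = Add(215, Mul(2, Pow(Rational(-46, 3), 2), Add(-51, Pow(Rational(-46, 3), 2)))) = Add(215, Mul(2, Rational(2116, 9), Add(-51, Rational(2116, 9)))) = Add(215, Mul(2, Rational(2116, 9), Rational(1657, 9))) = Add(215, Rational(7012424, 81)) = Rational(7029839, 81)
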